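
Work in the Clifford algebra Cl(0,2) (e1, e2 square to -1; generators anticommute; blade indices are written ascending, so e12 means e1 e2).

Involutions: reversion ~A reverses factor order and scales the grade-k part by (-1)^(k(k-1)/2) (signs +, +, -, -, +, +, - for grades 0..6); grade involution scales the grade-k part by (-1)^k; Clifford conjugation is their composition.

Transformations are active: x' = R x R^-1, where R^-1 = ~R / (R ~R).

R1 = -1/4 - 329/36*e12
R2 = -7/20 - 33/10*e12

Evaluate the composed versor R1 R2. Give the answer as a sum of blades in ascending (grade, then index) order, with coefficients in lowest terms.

Distribute over the terms of R1 (each basis-blade product reordered to ascending indices, repeated generators contracted through their squares):
(-1/4) R2 = 7/80 + 33/40*e12
(-329/36*e12) R2 = -3619/120 + 2303/720*e12
Summing the partial products and collecting blades:
Answer: -7217/240 + 2897/720*e12


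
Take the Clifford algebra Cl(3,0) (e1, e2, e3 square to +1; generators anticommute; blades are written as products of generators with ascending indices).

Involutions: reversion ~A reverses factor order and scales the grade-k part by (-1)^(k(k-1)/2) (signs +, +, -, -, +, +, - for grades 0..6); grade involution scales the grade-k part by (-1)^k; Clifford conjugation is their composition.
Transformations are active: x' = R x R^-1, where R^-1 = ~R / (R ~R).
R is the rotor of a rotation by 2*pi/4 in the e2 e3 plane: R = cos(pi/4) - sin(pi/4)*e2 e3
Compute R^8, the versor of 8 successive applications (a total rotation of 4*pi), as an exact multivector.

Because a rotor carries half the rotation angle, composing 8 copies of this e2 e3-plane rotor multiplies the phase: 8*(pi/4) = 2*pi, hence R^8 = cos(2*pi) - sin(2*pi)*e2 e3.
cos(2*pi) = 1 and sin(2*pi) = 0, so R^8 = 1. The total rotation 4*pi is 2 full turns, so every vector returns to itself, yet the rotor is +1, back on the identity sheet (an even number of 2*pi turns).
Answer: 1


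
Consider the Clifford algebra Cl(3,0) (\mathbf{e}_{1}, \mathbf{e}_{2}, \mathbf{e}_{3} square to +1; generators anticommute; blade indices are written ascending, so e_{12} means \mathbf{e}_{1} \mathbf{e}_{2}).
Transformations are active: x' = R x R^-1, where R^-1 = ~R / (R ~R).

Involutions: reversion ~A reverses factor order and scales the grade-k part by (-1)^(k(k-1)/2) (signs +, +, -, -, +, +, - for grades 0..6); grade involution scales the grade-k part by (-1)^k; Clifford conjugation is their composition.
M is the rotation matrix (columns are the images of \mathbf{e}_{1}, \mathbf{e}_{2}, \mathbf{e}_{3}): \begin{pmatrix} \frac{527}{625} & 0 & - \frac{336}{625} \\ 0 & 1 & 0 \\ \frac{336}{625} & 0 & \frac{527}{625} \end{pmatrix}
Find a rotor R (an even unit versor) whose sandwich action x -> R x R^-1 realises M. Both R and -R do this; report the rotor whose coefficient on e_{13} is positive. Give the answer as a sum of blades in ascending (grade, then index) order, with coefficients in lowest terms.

Method: write R = a + b12*e_{12} + b13*e_{13} + b23*e_{23} with a^2 + b12^2 + b13^2 + b23^2 = 1 (so R^-1 = ~R). Expanding the columns R e_j ~R gives tr M = 4a^2 - 1 and, from the antisymmetric part, M21 - M12 = -4a*b12, M13 - M31 = 4a*b13, M32 - M23 = -4a*b23.
Here tr M = \frac{1679}{625}, so a^2 = (1 + tr M)/4 = \frac{576}{625} and a = ±\frac{24}{25}. Taking a = \frac{24}{25}: M21 - M12 = 0, M13 - M31 = -\frac{672}{625}, M32 - M23 = 0, giving b12 = 0, b13 = -\frac{7}{25}, b23 = 0, i.e. R = \frac{24}{25} - \frac{7}{25} e_{13}.
Its e_{13} coefficient is negative, so report the other preimage -R.
Answer: -\frac{24}{25} + \frac{7}{25} e_{13}. Sheet selection: the two-to-one cover makes ±R indistinguishable at the matrix level (trace \frac{1679}{625}), so uniqueness comes from the required sign on e_{13}.


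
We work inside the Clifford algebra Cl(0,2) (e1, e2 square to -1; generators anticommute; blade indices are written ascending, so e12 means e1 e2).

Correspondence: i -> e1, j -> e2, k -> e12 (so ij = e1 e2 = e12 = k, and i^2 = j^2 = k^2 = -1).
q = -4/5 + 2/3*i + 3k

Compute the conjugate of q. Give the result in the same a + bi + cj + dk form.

In blades: q = -4/5 + 2/3*e1 + 3*e12.
Conjugation here is Clifford conjugation: the scalar is fixed and the grade-1 and grade-2 blades all flip sign, giving -4/5 - 2/3*e1 - 3*e12; translating back:
Answer: -4/5 - 2/3*i - 3k


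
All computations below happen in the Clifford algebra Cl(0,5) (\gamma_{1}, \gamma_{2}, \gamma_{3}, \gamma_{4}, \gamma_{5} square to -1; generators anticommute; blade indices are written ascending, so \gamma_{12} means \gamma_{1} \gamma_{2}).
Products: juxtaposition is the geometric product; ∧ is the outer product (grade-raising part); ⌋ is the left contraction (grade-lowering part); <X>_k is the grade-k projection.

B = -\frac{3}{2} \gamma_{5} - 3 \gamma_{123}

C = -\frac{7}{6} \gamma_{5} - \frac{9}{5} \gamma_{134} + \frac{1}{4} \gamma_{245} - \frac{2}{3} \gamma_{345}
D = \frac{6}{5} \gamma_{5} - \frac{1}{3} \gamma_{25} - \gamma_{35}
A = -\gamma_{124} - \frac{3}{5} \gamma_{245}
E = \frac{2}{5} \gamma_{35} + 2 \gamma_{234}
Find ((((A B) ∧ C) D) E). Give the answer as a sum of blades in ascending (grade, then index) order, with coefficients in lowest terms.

step 1: -\frac{9}{10} \gamma_{24} + 3 \gamma_{34} + \frac{3}{2} \gamma_{1245} + \frac{9}{5} \gamma_{1345}
step 2: \frac{21}{20} \gamma_{245} - \frac{7}{2} \gamma_{345}
step 3: \frac{63}{20} \gamma_{4} - \frac{63}{50} \gamma_{24} + \frac{21}{5} \gamma_{34} + \frac{133}{60} \gamma_{234}
step 4: \frac{133}{30} - \frac{42}{5} \gamma_{2} - \frac{63}{25} \gamma_{3} - \frac{63}{10} \gamma_{23} + \frac{42}{25} \gamma_{45} + \frac{133}{150} \gamma_{245} - \frac{63}{50} \gamma_{345} + \frac{63}{125} \gamma_{2345}
Answer: \frac{133}{30} - \frac{42}{5} \gamma_{2} - \frac{63}{25} \gamma_{3} - \frac{63}{10} \gamma_{23} + \frac{42}{25} \gamma_{45} + \frac{133}{150} \gamma_{245} - \frac{63}{50} \gamma_{345} + \frac{63}{125} \gamma_{2345}


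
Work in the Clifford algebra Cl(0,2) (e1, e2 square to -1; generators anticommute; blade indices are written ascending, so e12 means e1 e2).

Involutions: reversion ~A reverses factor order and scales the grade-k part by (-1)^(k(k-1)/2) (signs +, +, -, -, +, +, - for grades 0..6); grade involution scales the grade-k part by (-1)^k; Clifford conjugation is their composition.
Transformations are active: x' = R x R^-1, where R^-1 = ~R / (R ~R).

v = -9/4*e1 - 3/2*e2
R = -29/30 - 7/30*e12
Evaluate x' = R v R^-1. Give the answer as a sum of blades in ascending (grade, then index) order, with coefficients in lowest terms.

~R = -29/30 + 7/30*e12, and R ~R = 89/90, so R^-1 = ~R / (89/90).
R v = 73/40*e1 + 79/40*e2
Answer: -1173/890*e1 - 4203/1780*e2


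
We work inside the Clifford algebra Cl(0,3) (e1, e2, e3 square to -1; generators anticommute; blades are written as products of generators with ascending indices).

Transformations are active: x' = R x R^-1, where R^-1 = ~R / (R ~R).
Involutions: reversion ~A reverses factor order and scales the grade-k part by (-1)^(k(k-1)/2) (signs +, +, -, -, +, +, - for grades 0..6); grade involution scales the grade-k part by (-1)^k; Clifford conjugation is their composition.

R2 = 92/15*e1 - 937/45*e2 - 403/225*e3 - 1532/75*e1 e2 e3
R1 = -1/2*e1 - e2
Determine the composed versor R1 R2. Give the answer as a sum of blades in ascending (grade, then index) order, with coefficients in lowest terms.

Distribute over the terms of R1 (each basis-blade product reordered to ascending indices, repeated generators contracted through their squares):
(-1/2*e1) R2 = 46/15 + 937/90*e1 e2 + 403/450*e1 e3 - 766/75*e2 e3
(-e2) R2 = -937/45 + 92/15*e1 e2 + 1532/75*e1 e3 + 403/225*e2 e3
Summing the partial products and collecting blades:
Answer: -799/45 + 1489/90*e1 e2 + 1919/90*e1 e3 - 379/45*e2 e3


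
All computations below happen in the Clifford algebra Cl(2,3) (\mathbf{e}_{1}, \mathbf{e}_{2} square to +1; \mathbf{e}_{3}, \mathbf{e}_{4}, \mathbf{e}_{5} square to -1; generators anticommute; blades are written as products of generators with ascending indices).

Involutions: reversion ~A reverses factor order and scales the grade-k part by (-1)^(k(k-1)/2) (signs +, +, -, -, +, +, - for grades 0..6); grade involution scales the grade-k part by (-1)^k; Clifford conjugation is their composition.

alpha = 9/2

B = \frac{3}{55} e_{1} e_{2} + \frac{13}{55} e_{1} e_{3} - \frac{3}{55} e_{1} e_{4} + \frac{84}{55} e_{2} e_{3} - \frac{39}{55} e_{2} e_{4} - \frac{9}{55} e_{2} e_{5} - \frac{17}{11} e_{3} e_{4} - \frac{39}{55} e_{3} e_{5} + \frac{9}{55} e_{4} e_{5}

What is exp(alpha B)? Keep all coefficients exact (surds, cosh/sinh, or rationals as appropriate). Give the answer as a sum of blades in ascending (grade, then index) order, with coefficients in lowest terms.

B^2 term by term: the squares give (\frac{3}{55})^2*(e_{1} e_{2})^2 + (\frac{13}{55})^2*(e_{1} e_{3})^2 + (-\frac{3}{55})^2*(e_{1} e_{4})^2 + (\frac{84}{55})^2*(e_{2} e_{3})^2 + (-\frac{39}{55})^2*(e_{2} e_{4})^2 + (-\frac{9}{55})^2*(e_{2} e_{5})^2 + (-\frac{17}{11})^2*(e_{3} e_{4})^2 + (-\frac{39}{55})^2*(e_{3} e_{5})^2 + (\frac{9}{55})^2*(e_{4} e_{5})^2 = \frac{9}{3025}*(-1) + \frac{169}{3025}*(+1) + \frac{9}{3025}*(+1) + \frac{7056}{3025}*(+1) + \frac{1521}{3025}*(+1) + \frac{81}{3025}*(+1) + \frac{289}{121}*(-1) + \frac{1521}{3025}*(-1) + \frac{81}{3025}*(-1) = 0 (each basis 2-blade squares to minus the product of its generators' squares); cross terms between blades sharing an index anticommute and cancel; the commuting (index-disjoint) pairs give grade-4 terms 2*c*c'*(blade product), which cancel blade by blade — e_{1} e_{2} e_{3} e_{4}: -\frac{102}{605} + \frac{1014}{3025} - \frac{504}{3025} = 0; e_{1} e_{2} e_{3} e_{5}: -\frac{234}{3025} + \frac{234}{3025} = 0; e_{1} e_{2} e_{4} e_{5}: \frac{54}{3025} - \frac{54}{3025} = 0; e_{1} e_{3} e_{4} e_{5}: \frac{234}{3025} - \frac{234}{3025} = 0; e_{2} e_{3} e_{4} e_{5}: \frac{1512}{3025} - \frac{3042}{3025} + \frac{306}{605} = 0 — confirming B is simple. So B^2 = 0.
B^2 = 0, so the series closes: exp(alpha B) = 1 + alpha B (parabolic case).
Answer: 1 + \frac{27}{110} e_{1} e_{2} + \frac{117}{110} e_{1} e_{3} - \frac{27}{110} e_{1} e_{4} + \frac{378}{55} e_{2} e_{3} - \frac{351}{110} e_{2} e_{4} - \frac{81}{110} e_{2} e_{5} - \frac{153}{22} e_{3} e_{4} - \frac{351}{110} e_{3} e_{5} + \frac{81}{110} e_{4} e_{5}


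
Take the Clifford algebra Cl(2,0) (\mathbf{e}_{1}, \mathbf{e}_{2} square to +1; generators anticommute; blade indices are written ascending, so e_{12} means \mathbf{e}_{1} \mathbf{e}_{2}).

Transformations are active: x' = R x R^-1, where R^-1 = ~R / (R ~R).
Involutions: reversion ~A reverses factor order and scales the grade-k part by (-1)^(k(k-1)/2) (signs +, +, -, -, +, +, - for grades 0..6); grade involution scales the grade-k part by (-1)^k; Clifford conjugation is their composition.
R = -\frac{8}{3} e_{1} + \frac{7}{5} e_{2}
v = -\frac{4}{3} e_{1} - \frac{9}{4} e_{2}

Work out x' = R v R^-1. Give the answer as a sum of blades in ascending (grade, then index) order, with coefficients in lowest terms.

~R = -\frac{8}{3} e_{1} + \frac{7}{5} e_{2}, and R ~R = \frac{2041}{225}, so R^-1 = ~R / (\frac{2041}{225}).
R v = \frac{73}{180} + \frac{118}{15} e_{12}
Answer: \frac{6704}{6123} e_{1} + \frac{19391}{8164} e_{2}


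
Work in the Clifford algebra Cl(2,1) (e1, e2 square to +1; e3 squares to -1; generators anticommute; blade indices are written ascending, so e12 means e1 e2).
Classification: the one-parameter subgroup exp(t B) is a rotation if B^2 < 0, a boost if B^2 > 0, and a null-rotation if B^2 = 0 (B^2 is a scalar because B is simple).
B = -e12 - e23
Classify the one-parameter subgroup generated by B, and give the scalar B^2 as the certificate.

B^2 term by term: the squares give (-1)^2*(e12)^2 + (-1)^2*(e23)^2 = 1*(-1) + 1*(+1) = 0 (each basis 2-blade squares to minus the product of its generators' squares); cross terms between blades sharing an index anticommute and cancel. So B^2 = 0.
Answer: null-rotation, certificate B^2 = 0. Check the certificate: B^2 = 0, and that sign is decisive whatever form B takes.


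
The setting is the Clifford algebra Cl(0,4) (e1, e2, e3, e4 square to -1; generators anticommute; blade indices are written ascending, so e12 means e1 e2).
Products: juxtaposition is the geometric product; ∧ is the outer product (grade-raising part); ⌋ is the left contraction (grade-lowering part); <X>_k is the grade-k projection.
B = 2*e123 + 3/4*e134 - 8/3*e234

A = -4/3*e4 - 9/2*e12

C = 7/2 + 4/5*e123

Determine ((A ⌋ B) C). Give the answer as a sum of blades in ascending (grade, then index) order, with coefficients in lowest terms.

step 1: 9*e3 + e13 - 32/9*e23
step 2: 128/45*e1 + 4/5*e2 + 63/2*e3 - 36/5*e12 + 7/2*e13 - 112/9*e23
Answer: 128/45*e1 + 4/5*e2 + 63/2*e3 - 36/5*e12 + 7/2*e13 - 112/9*e23


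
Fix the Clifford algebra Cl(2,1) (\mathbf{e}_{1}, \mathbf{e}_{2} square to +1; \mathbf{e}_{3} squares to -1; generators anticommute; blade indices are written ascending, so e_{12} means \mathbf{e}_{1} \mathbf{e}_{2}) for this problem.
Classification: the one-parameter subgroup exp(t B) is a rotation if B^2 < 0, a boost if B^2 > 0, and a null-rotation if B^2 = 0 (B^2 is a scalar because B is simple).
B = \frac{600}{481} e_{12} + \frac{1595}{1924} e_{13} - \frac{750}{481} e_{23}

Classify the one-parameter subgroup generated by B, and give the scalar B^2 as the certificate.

B^2 term by term: the squares give (\frac{600}{481})^2*(e_{12})^2 + (\frac{1595}{1924})^2*(e_{13})^2 + (-\frac{750}{481})^2*(e_{23})^2 = \frac{360000}{231361}*(-1) + \frac{2544025}{3701776}*(+1) + \frac{562500}{231361}*(+1) = \frac{25}{16} (each basis 2-blade squares to minus the product of its generators' squares); cross terms between blades sharing an index anticommute and cancel. So B^2 = \frac{25}{16}.
Answer: boost, certificate B^2 = \frac{25}{16}. Key observation: B^2 = \frac{25}{16} is a conjugation invariant, so its sign decides the class regardless of the surface form of B.


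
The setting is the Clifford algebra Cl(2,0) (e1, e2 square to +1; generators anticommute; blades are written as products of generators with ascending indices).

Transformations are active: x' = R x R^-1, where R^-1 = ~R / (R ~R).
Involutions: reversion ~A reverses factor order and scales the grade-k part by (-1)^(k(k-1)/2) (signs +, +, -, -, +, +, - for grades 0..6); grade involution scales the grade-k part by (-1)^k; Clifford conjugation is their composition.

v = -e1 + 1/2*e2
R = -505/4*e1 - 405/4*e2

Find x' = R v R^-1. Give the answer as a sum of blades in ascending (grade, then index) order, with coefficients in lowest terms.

~R = -505/4*e1 - 405/4*e2, and R ~R = 209525/8, so R^-1 = ~R / (209525/8).
R v = 605/8 - 1315/8*e1 e2
Answer: 4541/16762*e1 - 9091/8381*e2


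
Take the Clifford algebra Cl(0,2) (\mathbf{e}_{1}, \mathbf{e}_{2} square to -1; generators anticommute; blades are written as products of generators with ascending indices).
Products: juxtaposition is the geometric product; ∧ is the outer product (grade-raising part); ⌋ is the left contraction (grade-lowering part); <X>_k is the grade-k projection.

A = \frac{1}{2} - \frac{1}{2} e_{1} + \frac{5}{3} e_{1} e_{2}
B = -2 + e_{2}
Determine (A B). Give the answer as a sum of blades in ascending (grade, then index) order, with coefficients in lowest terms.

step 1: -1 - \frac{2}{3} e_{1} + \frac{1}{2} e_{2} - \frac{23}{6} e_{1} e_{2}
Answer: -1 - \frac{2}{3} e_{1} + \frac{1}{2} e_{2} - \frac{23}{6} e_{1} e_{2}


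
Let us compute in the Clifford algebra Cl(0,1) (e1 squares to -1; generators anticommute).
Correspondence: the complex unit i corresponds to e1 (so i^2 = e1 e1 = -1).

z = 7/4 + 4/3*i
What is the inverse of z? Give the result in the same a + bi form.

In blades: z = 7/4 + 4/3*e1.
With qbar = 7/4 - 4/3*e1 (scalar fixed, mapped units negated), z qbar = 697/144 (the sum of squared coefficients), so z^-1 = qbar / (697/144) = 252/697 - 192/697*e1; translating back:
Answer: 252/697 - 192/697*i


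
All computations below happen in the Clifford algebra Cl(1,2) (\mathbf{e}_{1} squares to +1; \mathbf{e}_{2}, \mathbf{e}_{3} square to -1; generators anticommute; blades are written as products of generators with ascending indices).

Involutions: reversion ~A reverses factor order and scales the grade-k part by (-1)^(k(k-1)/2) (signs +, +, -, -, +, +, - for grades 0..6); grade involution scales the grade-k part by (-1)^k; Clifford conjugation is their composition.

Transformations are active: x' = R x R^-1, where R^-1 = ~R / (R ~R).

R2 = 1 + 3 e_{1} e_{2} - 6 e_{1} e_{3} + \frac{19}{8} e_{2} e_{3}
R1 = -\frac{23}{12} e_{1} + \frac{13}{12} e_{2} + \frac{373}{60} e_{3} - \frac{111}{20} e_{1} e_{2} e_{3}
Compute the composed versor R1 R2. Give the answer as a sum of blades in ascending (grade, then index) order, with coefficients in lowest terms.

Distribute over the terms of R1 (each basis-blade product reordered to ascending indices, repeated generators contracted through their squares):
(-\frac{23}{12} e_{1}) R2 = -\frac{23}{12} e_{1} - \frac{23}{4} e_{2} + \frac{23}{2} e_{3} - \frac{437}{96} e_{1} e_{2} e_{3}
(\frac{13}{12} e_{2}) R2 = \frac{13}{4} e_{1} + \frac{13}{12} e_{2} - \frac{247}{96} e_{3} + \frac{13}{2} e_{1} e_{2} e_{3}
(\frac{373}{60} e_{3}) R2 = -\frac{373}{10} e_{1} + \frac{7087}{480} e_{2} + \frac{373}{60} e_{3} + \frac{373}{20} e_{1} e_{2} e_{3}
(-\frac{111}{20} e_{1} e_{2} e_{3}) R2 = \frac{2109}{160} e_{1} - \frac{333}{10} e_{2} - \frac{333}{20} e_{3} - \frac{111}{20} e_{1} e_{2} e_{3}
Summing the partial products and collecting blades:
Answer: -\frac{10937}{480} e_{1} - \frac{11137}{480} e_{2} - \frac{241}{160} e_{3} + \frac{7223}{480} e_{1} e_{2} e_{3}


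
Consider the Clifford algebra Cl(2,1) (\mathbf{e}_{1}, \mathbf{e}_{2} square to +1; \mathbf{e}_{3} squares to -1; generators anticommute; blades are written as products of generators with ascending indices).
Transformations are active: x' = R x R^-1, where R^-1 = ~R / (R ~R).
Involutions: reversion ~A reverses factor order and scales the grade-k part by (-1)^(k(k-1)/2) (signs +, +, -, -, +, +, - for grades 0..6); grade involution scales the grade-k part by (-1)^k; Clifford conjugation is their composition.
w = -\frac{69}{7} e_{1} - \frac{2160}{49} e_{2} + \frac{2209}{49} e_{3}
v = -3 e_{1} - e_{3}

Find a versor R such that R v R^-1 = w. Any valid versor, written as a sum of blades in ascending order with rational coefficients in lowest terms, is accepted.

Equal squares first: v^2 = w^2 = 8. Then v + w = -\frac{90}{7} e_{1} - \frac{2160}{49} e_{2} + \frac{2160}{49} e_{3} is a versor taking v to w, provided it is invertible.
Answer: -\frac{90}{7} e_{1} - \frac{2160}{49} e_{2} + \frac{2160}{49} e_{3}


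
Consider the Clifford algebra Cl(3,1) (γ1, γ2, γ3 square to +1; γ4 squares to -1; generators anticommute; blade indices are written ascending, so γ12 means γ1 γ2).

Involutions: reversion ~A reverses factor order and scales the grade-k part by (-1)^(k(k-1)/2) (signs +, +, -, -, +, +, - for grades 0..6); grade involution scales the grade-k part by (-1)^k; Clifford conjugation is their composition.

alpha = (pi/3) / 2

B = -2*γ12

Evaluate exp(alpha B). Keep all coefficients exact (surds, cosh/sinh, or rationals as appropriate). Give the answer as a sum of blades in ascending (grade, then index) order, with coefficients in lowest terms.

B^2 = (-2)^2*(γ12)^2 = 4*(-1) = -4 (a basis 2-blade squares to minus the product of its generators' squares).
B^2 = -4 — the negative square puts this in the circular regime; l = 2, alpha*l = pi/3, so exp(alpha B) = cos(pi/3) + (sin(pi/3)/2)*B = 1/2 + (sqrt(3)/4)*B.
Answer: 1/2 - sqrt(3)/2*γ12


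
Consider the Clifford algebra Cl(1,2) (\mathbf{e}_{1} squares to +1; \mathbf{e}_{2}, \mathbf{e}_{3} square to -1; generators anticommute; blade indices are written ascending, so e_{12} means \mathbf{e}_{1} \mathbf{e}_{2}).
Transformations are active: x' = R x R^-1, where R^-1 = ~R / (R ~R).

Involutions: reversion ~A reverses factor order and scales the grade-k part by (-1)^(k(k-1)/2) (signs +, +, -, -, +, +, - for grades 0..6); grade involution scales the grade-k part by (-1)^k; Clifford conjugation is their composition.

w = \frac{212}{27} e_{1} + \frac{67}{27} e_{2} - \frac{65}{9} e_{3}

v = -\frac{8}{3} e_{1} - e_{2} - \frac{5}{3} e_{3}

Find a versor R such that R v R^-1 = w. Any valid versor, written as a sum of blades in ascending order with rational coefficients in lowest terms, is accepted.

Here q(v) = q(w) = \frac{10}{3}; the classical choice R = v + w = \frac{140}{27} e_{1} + \frac{40}{27} e_{2} - \frac{80}{9} e_{3} then realises v -> w under the sandwich.
Answer: \frac{140}{27} e_{1} + \frac{40}{27} e_{2} - \frac{80}{9} e_{3}


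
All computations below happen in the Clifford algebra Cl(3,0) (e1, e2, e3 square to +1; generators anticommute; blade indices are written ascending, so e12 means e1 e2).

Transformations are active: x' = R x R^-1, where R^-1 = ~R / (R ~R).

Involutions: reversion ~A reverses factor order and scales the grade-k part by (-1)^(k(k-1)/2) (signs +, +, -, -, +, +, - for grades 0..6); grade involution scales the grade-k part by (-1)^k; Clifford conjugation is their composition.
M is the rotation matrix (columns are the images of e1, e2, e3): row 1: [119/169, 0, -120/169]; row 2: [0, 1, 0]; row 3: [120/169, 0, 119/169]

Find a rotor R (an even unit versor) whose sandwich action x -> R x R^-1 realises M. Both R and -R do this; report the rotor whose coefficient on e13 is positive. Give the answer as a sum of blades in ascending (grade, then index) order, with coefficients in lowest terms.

Method: write R = a + b12*e12 + b13*e13 + b23*e23 with a^2 + b12^2 + b13^2 + b23^2 = 1 (so R^-1 = ~R). Expanding the columns R e_j ~R gives tr M = 4a^2 - 1 and, from the antisymmetric part, M21 - M12 = -4a*b12, M13 - M31 = 4a*b13, M32 - M23 = -4a*b23.
Here tr M = 407/169, so a^2 = (1 + tr M)/4 = 144/169 and a = ±12/13. Taking a = 12/13: M21 - M12 = 0, M13 - M31 = -240/169, M32 - M23 = 0, giving b12 = 0, b13 = -5/13, b23 = 0, i.e. R = 12/13 - 5/13*e13.
Its e13 coefficient is negative, so report the other preimage -R.
Answer: -12/13 + 5/13*e13. Key observation: the double cover Spin(3) -> SO(3) sends R and -R to the same matrix (trace 407/169 here), so the stated sign of the e13 coefficient is what selects one sheet.


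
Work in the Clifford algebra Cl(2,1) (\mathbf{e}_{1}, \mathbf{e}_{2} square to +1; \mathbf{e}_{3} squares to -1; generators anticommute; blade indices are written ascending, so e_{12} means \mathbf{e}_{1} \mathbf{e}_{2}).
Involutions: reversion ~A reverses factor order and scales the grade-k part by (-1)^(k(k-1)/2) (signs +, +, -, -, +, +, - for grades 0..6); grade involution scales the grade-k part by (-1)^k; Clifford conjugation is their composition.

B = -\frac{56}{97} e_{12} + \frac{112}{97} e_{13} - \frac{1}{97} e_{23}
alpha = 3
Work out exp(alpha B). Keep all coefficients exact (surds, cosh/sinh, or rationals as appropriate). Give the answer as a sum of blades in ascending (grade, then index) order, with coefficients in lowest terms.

B^2 term by term: the squares give (-\frac{56}{97})^2*(e_{12})^2 + (\frac{112}{97})^2*(e_{13})^2 + (-\frac{1}{97})^2*(e_{23})^2 = \frac{3136}{9409}*(-1) + \frac{12544}{9409}*(+1) + \frac{1}{9409}*(+1) = 1 (each basis 2-blade squares to minus the product of its generators' squares); cross terms between blades sharing an index anticommute and cancel. So B^2 = 1.
B^2 = 1 — the series telescopes hyperbolically here: l = 1, alpha*l = 3, so exp(alpha B) = cosh(3) + (sinh(3)/1)*B = \cosh{\left(3 \right)} + (\sinh{\left(3 \right)})*B.
Answer: \cosh{\left(3 \right)} - \frac{56 \sinh{\left(3 \right)}}{97} e_{12} + \frac{112 \sinh{\left(3 \right)}}{97} e_{13} - \frac{\sinh{\left(3 \right)}}{97} e_{23}


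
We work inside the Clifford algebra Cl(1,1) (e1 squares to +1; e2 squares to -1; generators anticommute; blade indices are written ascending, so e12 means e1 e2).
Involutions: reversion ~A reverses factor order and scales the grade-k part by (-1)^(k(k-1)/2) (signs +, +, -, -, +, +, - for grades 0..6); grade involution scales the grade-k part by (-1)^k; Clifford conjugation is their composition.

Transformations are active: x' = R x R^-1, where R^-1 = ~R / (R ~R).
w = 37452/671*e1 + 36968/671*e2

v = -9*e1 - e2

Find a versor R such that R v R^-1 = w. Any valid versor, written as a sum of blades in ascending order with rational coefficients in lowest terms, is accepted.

The midline construction: v and w both square to 80, so reflecting in their sum 31413/671*e1 + 36297/671*e2 exchanges them.
Answer: 31413/671*e1 + 36297/671*e2


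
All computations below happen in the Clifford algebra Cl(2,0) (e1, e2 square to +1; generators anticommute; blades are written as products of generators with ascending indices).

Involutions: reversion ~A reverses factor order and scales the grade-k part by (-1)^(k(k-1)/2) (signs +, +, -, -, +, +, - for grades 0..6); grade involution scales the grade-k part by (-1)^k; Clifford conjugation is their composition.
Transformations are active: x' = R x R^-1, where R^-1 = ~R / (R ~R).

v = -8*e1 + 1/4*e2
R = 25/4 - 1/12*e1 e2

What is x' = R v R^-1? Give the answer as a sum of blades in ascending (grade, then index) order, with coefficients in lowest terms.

~R = 25/4 + 1/12*e1 e2, and R ~R = 2813/72, so R^-1 = ~R / (2813/72).
R v = -2401/48*e1 + 43/48*e2
Answer: -90059/11252*e1 + 103/2813*e2


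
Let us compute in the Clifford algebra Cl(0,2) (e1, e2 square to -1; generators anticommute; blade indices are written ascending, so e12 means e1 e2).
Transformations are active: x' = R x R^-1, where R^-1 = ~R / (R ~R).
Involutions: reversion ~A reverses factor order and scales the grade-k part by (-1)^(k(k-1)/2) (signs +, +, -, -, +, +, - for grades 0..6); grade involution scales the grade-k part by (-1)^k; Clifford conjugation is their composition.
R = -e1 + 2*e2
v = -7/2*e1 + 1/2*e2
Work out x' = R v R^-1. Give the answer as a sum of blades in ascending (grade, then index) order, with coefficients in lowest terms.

~R = -e1 + 2*e2, and R ~R = -5, so R^-1 = ~R / (-5).
R v = -9/2 + 13/2*e12
Answer: 17/10*e1 + 31/10*e2


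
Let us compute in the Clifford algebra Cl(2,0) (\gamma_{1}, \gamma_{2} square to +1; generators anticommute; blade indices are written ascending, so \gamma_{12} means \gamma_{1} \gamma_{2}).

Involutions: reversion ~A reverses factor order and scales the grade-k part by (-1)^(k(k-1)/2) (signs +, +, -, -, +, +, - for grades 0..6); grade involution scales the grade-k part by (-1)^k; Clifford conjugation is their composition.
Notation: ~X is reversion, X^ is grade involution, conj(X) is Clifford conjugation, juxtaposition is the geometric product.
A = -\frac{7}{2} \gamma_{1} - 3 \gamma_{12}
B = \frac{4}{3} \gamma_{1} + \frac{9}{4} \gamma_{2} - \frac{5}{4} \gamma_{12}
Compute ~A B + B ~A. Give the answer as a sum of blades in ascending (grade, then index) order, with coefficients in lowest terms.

first term: -\frac{11}{12} + \frac{27}{4} \gamma_{1} + \frac{3}{8} \gamma_{2} - \frac{63}{8} \gamma_{12}
second term: -\frac{11}{12} - \frac{27}{4} \gamma_{1} - \frac{3}{8} \gamma_{2} + \frac{63}{8} \gamma_{12}
Answer: -\frac{11}{6}


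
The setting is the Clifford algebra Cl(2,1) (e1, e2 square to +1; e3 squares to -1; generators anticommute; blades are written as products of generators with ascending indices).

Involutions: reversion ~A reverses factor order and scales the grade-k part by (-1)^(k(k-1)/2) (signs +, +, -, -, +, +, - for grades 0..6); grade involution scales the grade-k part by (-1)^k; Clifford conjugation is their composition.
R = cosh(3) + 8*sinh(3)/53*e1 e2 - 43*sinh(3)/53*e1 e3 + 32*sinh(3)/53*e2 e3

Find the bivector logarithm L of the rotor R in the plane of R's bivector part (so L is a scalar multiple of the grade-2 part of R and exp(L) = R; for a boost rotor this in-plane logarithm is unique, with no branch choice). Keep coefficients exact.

The scalar part of R is cosh(3), giving the rapidity magnitude (cosh is even); the bivector part supplies orientation, its quotient by sinh of the rapidity is the plane, and L = rapidity * plane — unique in that plane, since flipping both signs leaves L unchanged.
Concretely: cosh(rapidity) = cosh(3) gives rapidity = ±3, and since rapidity/sinh(rapidity) is even the sign is immaterial: L = (rapidity/sinh(rapidity)) * <R>_2 = (3/sinh(3)) * <R>_2.
Answer: 24/53*e1 e2 - 129/53*e1 e3 + 96/53*e2 e3


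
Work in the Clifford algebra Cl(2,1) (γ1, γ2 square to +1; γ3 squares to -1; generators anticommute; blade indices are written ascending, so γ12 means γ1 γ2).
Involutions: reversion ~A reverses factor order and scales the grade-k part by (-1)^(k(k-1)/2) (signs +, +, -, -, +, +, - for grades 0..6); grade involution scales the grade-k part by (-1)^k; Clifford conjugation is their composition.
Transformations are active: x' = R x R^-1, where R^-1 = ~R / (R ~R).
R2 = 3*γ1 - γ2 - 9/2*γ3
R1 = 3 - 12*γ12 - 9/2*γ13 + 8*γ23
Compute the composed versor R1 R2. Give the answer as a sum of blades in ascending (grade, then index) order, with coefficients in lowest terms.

Distribute over the terms of R2 (each basis-blade product reordered to ascending indices, repeated generators contracted through their squares):
R1 (3*γ1) = 9*γ1 + 36*γ2 + 27/2*γ3 + 24*γ123
R1 (-γ2) = 12*γ1 - 3*γ2 + 8*γ3 - 9/2*γ123
R1 (-9/2*γ3) = -81/4*γ1 + 36*γ2 - 27/2*γ3 + 54*γ123
Summing the partial products and collecting blades:
Answer: 3/4*γ1 + 69*γ2 + 8*γ3 + 147/2*γ123


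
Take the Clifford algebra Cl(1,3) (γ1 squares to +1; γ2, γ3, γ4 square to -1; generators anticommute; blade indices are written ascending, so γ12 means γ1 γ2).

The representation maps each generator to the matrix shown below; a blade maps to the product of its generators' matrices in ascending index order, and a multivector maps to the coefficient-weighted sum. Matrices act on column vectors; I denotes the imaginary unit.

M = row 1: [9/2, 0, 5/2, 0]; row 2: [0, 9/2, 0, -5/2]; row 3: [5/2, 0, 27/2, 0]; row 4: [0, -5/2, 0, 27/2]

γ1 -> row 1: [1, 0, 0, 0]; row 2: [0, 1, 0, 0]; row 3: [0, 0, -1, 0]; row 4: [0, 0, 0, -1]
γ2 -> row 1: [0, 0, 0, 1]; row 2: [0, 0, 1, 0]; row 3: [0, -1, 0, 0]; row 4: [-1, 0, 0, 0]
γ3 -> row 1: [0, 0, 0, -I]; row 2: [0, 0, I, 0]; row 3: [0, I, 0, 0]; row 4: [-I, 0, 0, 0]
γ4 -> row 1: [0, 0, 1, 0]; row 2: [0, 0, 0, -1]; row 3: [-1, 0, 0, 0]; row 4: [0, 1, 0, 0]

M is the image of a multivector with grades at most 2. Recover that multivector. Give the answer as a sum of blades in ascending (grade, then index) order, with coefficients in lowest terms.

Method: the blade images are trace-orthogonal — tr(rho(e_A) rho(e_B)^-1) = 4 if A = B and 0 otherwise — and rho(e_A)^-1 = (e_A)^2 * rho(e_A) with (e_A)^2 = +1 or -1, so the coefficient of e_A in the preimage is (e_A)^2 * tr(M rho(e_A))/4.
Nonzero projections over blades of grade <= 2: 1: (1)^2 = +1, tr(M 1) = 36, coefficient 9; γ1: (γ1)^2 = +1, tr(M rho(γ1)) = -18, coefficient -9/2; γ14: (γ14)^2 = +1, tr(M rho(γ14)) = 10, coefficient 5/2. Every other blade of grade <= 2 projects to 0.
Answer: 9 - 9/2*γ1 + 5/2*γ14


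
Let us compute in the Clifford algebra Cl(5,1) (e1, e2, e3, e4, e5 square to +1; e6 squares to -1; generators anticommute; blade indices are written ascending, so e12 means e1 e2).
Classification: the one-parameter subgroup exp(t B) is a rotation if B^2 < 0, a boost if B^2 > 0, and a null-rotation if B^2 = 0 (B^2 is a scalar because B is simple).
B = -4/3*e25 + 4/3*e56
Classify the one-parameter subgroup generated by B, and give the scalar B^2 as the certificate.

B^2 term by term: the squares give (-4/3)^2*(e25)^2 + (4/3)^2*(e56)^2 = 16/9*(-1) + 16/9*(+1) = 0 (each basis 2-blade squares to minus the product of its generators' squares); cross terms between blades sharing an index anticommute and cancel. So B^2 = 0.
Answer: null-rotation, certificate B^2 = 0. No conjugation can change B^2 = 0; the sign gives the class.


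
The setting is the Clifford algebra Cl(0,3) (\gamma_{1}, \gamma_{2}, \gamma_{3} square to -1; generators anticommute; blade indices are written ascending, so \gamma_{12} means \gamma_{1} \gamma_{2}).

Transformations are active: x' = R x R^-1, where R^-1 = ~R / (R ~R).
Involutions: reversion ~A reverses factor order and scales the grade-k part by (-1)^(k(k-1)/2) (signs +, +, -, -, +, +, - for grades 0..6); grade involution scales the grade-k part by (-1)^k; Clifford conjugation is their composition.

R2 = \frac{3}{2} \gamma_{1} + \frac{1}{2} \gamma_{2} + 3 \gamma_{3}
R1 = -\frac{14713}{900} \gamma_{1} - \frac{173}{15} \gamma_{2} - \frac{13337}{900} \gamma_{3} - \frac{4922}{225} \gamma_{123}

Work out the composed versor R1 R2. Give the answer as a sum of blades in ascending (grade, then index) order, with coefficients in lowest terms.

Distribute over the terms of R2 (each basis-blade product reordered to ascending indices, repeated generators contracted through their squares):
R1 (\frac{3}{2} \gamma_{1}) = \frac{14713}{600} + \frac{173}{10} \gamma_{12} + \frac{13337}{600} \gamma_{13} + \frac{2461}{75} \gamma_{23}
R1 (\frac{1}{2} \gamma_{2}) = \frac{173}{30} - \frac{14713}{1800} \gamma_{12} - \frac{2461}{225} \gamma_{13} + \frac{13337}{1800} \gamma_{23}
R1 (3 \gamma_{3}) = \frac{13337}{300} + \frac{4922}{75} \gamma_{12} - \frac{14713}{300} \gamma_{13} - \frac{173}{5} \gamma_{23}
Summing the partial products and collecting blades:
Answer: \frac{14949}{200} + \frac{26911}{360} \gamma_{12} - \frac{13591}{360} \gamma_{13} + \frac{10121}{1800} \gamma_{23}


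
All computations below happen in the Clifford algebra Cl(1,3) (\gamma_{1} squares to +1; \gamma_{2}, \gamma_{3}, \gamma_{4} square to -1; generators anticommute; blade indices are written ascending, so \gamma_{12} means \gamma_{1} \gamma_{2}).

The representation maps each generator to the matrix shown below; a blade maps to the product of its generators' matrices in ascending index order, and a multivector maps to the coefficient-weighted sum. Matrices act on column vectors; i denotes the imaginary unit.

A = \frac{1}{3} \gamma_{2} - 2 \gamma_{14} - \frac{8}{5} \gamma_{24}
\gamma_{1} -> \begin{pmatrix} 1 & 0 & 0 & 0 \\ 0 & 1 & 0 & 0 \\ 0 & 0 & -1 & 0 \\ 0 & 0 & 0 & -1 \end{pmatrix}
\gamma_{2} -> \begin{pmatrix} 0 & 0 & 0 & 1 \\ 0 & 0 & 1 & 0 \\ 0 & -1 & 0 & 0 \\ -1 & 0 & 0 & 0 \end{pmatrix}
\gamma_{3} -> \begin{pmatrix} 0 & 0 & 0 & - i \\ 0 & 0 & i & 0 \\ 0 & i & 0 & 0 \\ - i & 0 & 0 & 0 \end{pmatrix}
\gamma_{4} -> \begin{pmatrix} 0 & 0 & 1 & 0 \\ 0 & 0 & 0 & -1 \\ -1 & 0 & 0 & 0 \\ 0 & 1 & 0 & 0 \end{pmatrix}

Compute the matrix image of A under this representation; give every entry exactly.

Bivector images (products of the table entries): rho(\gamma_{14}) = rho(\gamma_{1})rho(\gamma_{4}) = \begin{pmatrix} 0 & 0 & 1 & 0 \\ 0 & 0 & 0 & -1 \\ 1 & 0 & 0 & 0 \\ 0 & -1 & 0 & 0 \end{pmatrix}; rho(\gamma_{24}) = rho(\gamma_{2})rho(\gamma_{4}) = \begin{pmatrix} 0 & 1 & 0 & 0 \\ -1 & 0 & 0 & 0 \\ 0 & 0 & 0 & 1 \\ 0 & 0 & -1 & 0 \end{pmatrix}.
M = (\frac{1}{3})*rho(\gamma_{2}) + (-2)*rho(\gamma_{14}) + (-\frac{8}{5})*rho(\gamma_{24}), summed entrywise:
Answer: \begin{pmatrix} 0 & - \frac{8}{5} & -2 & \frac{1}{3} \\ \frac{8}{5} & 0 & \frac{1}{3} & 2 \\ -2 & - \frac{1}{3} & 0 & - \frac{8}{5} \\ - \frac{1}{3} & 2 & \frac{8}{5} & 0 \end{pmatrix}


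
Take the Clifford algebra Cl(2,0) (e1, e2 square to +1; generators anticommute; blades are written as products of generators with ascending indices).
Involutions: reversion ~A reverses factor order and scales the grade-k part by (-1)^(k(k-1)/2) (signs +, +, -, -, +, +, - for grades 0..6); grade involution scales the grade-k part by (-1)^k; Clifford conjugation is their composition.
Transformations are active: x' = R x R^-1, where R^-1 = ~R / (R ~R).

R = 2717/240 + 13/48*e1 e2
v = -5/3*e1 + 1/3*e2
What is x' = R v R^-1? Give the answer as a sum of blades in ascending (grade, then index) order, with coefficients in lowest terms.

~R = 2717/240 - 13/48*e1 e2, and R ~R = 3693157/28800, so R^-1 = ~R / (3693157/28800).
R v = -169/9*e1 + 169/40*e2
Answer: -8315/5043*e1 + 2081/5043*e2


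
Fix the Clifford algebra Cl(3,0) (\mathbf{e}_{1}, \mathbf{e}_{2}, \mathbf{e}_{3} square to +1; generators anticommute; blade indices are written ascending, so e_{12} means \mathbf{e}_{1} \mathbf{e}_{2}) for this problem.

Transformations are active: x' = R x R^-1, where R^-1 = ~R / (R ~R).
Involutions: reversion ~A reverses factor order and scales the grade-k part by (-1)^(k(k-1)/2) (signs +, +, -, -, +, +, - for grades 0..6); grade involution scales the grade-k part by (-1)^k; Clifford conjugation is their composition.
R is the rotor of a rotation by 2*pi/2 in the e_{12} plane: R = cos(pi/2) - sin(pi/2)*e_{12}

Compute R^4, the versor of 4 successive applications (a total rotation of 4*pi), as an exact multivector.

Half-angle bookkeeping: 4 applications in e_{12} add up to rotor phase 4*pi/2 = 2 \pi, so R^4 = cos(2 \pi) - sin(2 \pi)*e_{12}.
cos(2 \pi) = 1 and sin(2 \pi) = 0, so R^4 = 1. The total rotation 4*pi is 2 full turns, so every vector returns to itself, yet the rotor is +1, back on the identity sheet (an even number of 2*pi turns).
Answer: 1


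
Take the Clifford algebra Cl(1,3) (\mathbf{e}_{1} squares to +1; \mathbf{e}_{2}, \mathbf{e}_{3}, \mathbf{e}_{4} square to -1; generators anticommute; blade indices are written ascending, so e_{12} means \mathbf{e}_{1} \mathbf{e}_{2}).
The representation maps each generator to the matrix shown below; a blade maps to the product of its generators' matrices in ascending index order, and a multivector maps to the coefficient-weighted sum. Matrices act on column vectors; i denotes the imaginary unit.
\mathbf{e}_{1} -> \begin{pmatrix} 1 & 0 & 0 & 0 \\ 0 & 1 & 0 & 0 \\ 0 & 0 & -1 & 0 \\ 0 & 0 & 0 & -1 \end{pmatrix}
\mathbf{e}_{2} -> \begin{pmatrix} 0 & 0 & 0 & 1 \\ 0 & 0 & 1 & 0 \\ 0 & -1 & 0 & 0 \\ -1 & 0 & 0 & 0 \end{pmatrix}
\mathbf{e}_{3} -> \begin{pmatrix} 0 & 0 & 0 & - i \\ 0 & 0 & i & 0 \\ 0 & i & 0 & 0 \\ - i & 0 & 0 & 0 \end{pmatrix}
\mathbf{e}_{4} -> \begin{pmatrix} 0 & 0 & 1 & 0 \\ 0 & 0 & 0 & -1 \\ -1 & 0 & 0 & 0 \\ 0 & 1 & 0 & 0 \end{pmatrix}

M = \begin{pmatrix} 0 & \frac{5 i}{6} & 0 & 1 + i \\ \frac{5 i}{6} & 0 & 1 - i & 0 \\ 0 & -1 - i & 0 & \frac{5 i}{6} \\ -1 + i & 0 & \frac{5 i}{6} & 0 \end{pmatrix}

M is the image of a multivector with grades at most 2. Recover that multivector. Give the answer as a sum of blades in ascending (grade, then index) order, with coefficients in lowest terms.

Method: the blade images are trace-orthogonal — tr(rho(e_A) rho(e_B)^-1) = 4 if A = B and 0 otherwise — and rho(e_A)^-1 = (e_A)^2 * rho(e_A) with (e_A)^2 = +1 or -1, so the coefficient of e_A in the preimage is (e_A)^2 * tr(M rho(e_A))/4.
Nonzero projections over blades of grade <= 2: e_{2}: (e_{2})^2 = -1, tr(M rho(e_{2})) = -4, coefficient 1; e_{3}: (e_{3})^2 = -1, tr(M rho(e_{3})) = 4, coefficient -1; e_{34}: (e_{34})^2 = -1, tr(M rho(e_{34})) = \frac{10}{3}, coefficient -\frac{5}{6}. Every other blade of grade <= 2 projects to 0.
Answer: e_{2} - e_{3} - \frac{5}{6} e_{34}


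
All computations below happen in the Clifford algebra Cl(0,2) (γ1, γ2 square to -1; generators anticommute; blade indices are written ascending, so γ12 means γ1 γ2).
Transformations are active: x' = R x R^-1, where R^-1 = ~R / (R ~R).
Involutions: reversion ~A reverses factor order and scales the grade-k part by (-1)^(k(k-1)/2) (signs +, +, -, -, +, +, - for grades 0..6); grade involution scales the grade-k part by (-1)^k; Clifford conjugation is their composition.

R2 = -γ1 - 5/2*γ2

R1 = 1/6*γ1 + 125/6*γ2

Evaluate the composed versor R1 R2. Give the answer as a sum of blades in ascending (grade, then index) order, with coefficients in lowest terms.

Distribute over the terms of R1 (each basis-blade product reordered to ascending indices, repeated generators contracted through their squares):
(1/6*γ1) R2 = 1/6 - 5/12*γ12
(125/6*γ2) R2 = 625/12 + 125/6*γ12
Summing the partial products and collecting blades:
Answer: 209/4 + 245/12*γ12


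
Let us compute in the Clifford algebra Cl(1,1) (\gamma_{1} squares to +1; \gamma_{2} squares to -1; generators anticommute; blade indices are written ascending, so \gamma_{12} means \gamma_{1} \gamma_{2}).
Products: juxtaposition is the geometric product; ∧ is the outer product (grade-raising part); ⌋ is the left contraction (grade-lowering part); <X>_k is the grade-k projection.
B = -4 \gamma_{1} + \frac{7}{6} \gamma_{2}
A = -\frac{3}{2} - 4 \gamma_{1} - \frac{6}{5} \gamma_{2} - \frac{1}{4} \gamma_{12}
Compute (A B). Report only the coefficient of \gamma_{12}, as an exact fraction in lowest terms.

step 1: \frac{87}{5} + \frac{151}{24} \gamma_{1} - \frac{11}{4} \gamma_{2} - \frac{142}{15} \gamma_{12}
Answer: -\frac{142}{15}
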